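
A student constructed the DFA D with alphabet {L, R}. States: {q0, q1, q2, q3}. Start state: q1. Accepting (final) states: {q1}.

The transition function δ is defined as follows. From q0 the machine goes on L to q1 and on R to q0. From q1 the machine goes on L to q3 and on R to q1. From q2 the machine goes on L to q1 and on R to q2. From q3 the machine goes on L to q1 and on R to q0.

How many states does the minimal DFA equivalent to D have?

Reachable states from the start: {q0,q1,q3}. Unreachable: {q2} — drop them.
Start with accepting vs non-accepting: {q1} | {q0,q3}.
The partition is now stable with 2 blocks: {q1} | {q0,q3}.

2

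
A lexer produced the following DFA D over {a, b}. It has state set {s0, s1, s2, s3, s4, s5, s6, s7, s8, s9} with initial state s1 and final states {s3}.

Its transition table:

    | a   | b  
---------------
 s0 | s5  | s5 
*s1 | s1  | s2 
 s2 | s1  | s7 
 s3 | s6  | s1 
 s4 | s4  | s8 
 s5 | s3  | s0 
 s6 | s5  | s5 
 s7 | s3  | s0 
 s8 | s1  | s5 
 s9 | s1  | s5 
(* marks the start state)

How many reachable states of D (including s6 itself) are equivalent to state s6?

First remove the unreachable states {s4,s8,s9}; 7 states remain.
Start with accepting vs non-accepting: {s3} | {s0,s1,s2,s5,s6,s7}.
Split {s0,s1,s2,s5,s6,s7} by δ(·,a) → {s0,s1,s2,s6} and {s5,s7}.
On input a, block {s0,s1,s2,s6} splits into {s0,s6} and {s1,s2}.
On input b, block {s1,s2} splits into {s1} and {s2}.
Stable partition: {s3} | {s0,s6} | {s5,s7} | {s1} | {s2} — 5 equivalence classes.
State s6 belongs to the block {s0,s6}, which has 2 states.

2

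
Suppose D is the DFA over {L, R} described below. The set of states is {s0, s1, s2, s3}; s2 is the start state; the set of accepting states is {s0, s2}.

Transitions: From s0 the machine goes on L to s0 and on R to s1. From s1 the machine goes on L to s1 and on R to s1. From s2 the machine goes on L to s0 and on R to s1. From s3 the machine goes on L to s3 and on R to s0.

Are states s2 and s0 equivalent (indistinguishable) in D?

First remove the unreachable states {s3}; 3 states remain.
Start with accepting vs non-accepting: {s0,s2} | {s1}.
The partition is now stable with 2 blocks: {s0,s2} | {s1}.
s2 and s0 lie in the same block of the stable partition, so they are equivalent — no string distinguishes them.

Yes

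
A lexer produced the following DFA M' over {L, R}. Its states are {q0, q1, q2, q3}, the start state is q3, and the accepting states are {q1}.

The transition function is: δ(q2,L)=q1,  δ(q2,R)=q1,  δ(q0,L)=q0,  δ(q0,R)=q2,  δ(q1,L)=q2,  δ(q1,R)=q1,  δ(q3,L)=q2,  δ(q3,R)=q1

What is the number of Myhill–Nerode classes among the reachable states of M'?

First remove the unreachable states {q0}; 3 states remain.
Initial partition by acceptance: {q1} | {q2,q3}.
Refine {q2,q3} on symbol L: members go to different blocks, giving {q2} and {q3}.
Stable partition: {q1} | {q2} | {q3} — 3 equivalence classes.

3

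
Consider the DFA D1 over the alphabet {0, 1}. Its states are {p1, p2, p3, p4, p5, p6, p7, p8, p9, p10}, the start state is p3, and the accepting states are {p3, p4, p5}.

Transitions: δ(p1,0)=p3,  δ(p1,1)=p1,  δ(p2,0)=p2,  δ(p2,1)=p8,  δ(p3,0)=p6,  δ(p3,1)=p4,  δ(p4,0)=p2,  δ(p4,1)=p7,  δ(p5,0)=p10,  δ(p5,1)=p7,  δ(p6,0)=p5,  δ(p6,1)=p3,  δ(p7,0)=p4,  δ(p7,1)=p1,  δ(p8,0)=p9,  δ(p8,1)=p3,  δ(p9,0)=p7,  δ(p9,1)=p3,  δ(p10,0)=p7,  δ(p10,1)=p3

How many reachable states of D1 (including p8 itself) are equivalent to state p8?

All states are reachable from the start state.
Start with accepting vs non-accepting: {p3,p4,p5} | {p1,p2,p6,p7,p8,p9,p10}.
On input 1, block {p3,p4,p5} splits into {p4,p5} and {p3}.
On input 0, block {p1,p2,p6,p7,p8,p9,p10} splits into {p2,p8,p9,p10} and {p6,p7} and {p1}.
On input 0, block {p2,p8,p9,p10} splits into {p2,p8} and {p9,p10}.
On input 0, block {p4,p5} splits into {p4} and {p5}.
Refine {p2,p8} on symbol 0: members go to different blocks, giving {p2} and {p8}.
Split {p6,p7} by δ(·,0) → {p6} and {p7}.
No further refinement is possible. Final partition (9 blocks): {p4} | {p2} | {p3} | {p6} | {p1} | {p9,p10} | {p5} | {p8} | {p7}.
State p8 belongs to the block {p8}, which has 1 states.

1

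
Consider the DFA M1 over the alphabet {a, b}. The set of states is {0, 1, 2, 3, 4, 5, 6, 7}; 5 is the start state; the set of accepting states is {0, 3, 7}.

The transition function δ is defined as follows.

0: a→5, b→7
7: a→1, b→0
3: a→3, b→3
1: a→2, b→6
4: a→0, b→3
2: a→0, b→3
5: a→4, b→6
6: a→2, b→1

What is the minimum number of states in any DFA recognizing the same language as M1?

4

All states are reachable from the start state.
P0 = {0,3,7} | {1,2,4,5,6}.
On input a, block {0,3,7} splits into {0,7} and {3}.
Refine {1,2,4,5,6} on symbol a: members go to different blocks, giving {1,5,6} and {2,4}.
No further refinement is possible. Final partition (4 blocks): {0,7} | {1,5,6} | {3} | {2,4}.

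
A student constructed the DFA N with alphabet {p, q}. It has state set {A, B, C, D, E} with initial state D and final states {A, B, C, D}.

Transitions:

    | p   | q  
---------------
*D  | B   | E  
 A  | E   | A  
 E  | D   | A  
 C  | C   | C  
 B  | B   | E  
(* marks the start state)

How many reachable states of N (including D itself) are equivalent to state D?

2

Reachable states from the start: {A,B,D,E}. Unreachable: {C} — drop them.
P0 = {A,B,D} | {E}.
On input p, block {A,B,D} splits into {B,D} and {A}.
The partition is now stable with 3 blocks: {B,D} | {E} | {A}.
State D belongs to the block {B,D}, which has 2 states.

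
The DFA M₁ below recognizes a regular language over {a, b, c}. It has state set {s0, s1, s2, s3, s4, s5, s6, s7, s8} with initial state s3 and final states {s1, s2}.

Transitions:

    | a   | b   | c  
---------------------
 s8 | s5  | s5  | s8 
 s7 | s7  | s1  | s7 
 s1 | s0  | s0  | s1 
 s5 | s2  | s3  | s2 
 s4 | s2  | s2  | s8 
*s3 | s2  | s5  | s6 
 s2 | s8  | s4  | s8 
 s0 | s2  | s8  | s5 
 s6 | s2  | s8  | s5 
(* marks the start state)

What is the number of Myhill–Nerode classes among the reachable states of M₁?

6

First remove the unreachable states {s0,s1,s7}; 6 states remain.
P0 = {s2} | {s3,s4,s5,s6,s8}.
Refine {s3,s4,s5,s6,s8} on symbol a: members go to different blocks, giving {s3,s4,s5,s6} and {s8}.
Split {s3,s4,s5,s6} by δ(·,b) → {s3,s5} and {s4} and {s6}.
On input c, block {s3,s5} splits into {s3} and {s5}.
No further refinement is possible. Final partition (6 blocks): {s2} | {s3} | {s8} | {s4} | {s6} | {s5}.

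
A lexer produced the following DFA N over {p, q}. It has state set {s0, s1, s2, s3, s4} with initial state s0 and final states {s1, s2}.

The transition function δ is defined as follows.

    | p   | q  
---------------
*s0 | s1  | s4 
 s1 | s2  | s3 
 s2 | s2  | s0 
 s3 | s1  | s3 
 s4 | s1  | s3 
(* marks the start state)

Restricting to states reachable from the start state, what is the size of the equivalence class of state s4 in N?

Every state is reachable, so we keep all 5.
Start with accepting vs non-accepting: {s1,s2} | {s0,s3,s4}.
The partition is now stable with 2 blocks: {s1,s2} | {s0,s3,s4}.
The equivalence class containing s4 is {s0,s3,s4}, of size 3.

3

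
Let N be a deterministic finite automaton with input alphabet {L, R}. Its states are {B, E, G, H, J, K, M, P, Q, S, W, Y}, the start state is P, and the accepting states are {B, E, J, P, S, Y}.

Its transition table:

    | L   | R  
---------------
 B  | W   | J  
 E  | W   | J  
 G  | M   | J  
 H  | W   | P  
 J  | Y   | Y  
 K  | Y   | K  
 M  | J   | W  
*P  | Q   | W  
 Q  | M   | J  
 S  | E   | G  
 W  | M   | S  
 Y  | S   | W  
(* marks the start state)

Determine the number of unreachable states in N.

3

BFS from P reaches {E, G, J, M, P, Q, S, W, Y}; the 3 state(s) B, H, K are never visited.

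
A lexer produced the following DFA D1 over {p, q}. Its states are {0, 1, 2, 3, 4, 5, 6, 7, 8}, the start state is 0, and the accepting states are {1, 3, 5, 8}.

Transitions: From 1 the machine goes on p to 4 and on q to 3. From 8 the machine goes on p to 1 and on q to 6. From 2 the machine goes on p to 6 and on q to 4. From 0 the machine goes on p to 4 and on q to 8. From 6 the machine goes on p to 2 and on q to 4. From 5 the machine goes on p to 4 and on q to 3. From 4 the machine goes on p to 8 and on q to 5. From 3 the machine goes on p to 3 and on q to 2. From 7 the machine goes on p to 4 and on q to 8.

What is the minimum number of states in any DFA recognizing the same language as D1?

6

Reachable states from the start: {0,1,2,3,4,5,6,8}. Unreachable: {7} — drop them.
P0 = {1,3,5,8} | {0,2,4,6}.
Refine {1,3,5,8} on symbol p: members go to different blocks, giving {1,5} and {3,8}.
Refine {0,2,4,6} on symbol p: members go to different blocks, giving {0,2,6} and {4}.
Split {0,2,6} by δ(·,p) → {2,6} and {0}.
Refine {3,8} on symbol p: members go to different blocks, giving {3} and {8}.
No further refinement is possible. Final partition (6 blocks): {1,5} | {2,6} | {3} | {4} | {0} | {8}.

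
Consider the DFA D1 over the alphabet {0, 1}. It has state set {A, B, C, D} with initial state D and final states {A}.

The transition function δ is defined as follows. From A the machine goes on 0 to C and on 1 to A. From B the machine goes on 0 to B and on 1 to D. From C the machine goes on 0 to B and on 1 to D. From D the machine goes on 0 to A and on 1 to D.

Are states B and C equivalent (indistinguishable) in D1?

Yes

Every state is reachable, so we keep all 4.
Start with accepting vs non-accepting: {A} | {B,C,D}.
Split {B,C,D} by δ(·,0) → {B,C} and {D}.
Stable partition: {A} | {B,C} | {D} — 3 equivalence classes.
B and C lie in the same block of the stable partition, so they are equivalent — no string distinguishes them.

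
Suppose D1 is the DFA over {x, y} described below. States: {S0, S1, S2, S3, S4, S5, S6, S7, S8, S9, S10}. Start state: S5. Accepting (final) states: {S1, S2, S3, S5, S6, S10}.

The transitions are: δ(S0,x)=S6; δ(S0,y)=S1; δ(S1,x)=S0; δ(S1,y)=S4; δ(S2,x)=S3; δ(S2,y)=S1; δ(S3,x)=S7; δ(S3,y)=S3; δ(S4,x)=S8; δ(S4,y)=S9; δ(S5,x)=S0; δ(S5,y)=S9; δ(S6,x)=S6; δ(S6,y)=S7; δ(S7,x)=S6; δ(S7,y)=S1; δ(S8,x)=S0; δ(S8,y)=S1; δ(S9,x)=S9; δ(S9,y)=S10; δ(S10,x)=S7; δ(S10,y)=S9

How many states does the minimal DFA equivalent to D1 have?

States {S2,S3} cannot be reached from the start state, so discard them.
Initial partition by acceptance: {S1,S5,S6,S10} | {S0,S4,S7,S8,S9}.
On input x, block {S1,S5,S6,S10} splits into {S1,S5,S10} and {S6}.
Split {S0,S4,S7,S8,S9} by δ(·,x) → {S4,S8,S9} and {S0,S7}.
On input x, block {S4,S8,S9} splits into {S4,S9} and {S8}.
On input x, block {S4,S9} splits into {S4} and {S9}.
Split {S1,S5,S10} by δ(·,y) → {S5,S10} and {S1}.
Stable partition: {S5,S10} | {S4} | {S6} | {S0,S7} | {S8} | {S9} | {S1} — 7 equivalence classes.

7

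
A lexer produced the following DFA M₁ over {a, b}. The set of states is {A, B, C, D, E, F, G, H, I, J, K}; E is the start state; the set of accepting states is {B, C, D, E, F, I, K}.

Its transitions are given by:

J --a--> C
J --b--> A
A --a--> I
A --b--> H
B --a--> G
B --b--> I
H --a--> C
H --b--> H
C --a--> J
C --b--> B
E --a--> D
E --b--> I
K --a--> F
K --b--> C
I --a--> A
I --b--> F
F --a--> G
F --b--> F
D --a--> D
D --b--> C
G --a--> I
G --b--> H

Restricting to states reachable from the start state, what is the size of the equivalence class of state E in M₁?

2

States {K} cannot be reached from the start state, so discard them.
Initial partition by acceptance: {B,C,D,E,F,I} | {A,G,H,J}.
Split {B,C,D,E,F,I} by δ(·,a) → {B,C,F,I} and {D,E}.
The partition is now stable with 3 blocks: {B,C,F,I} | {A,G,H,J} | {D,E}.
State E belongs to the block {D,E}, which has 2 states.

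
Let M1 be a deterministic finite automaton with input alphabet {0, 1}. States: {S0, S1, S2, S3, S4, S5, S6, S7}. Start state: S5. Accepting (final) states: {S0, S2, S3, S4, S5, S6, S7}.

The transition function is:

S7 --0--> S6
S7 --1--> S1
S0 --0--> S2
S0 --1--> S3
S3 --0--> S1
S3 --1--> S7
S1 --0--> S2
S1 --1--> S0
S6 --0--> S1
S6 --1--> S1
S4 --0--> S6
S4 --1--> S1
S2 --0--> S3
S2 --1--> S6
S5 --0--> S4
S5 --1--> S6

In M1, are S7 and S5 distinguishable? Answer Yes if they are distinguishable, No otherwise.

Yes

Every state is reachable, so we keep all 8.
P0 = {S0,S2,S3,S4,S5,S6,S7} | {S1}.
Split {S0,S2,S3,S4,S5,S6,S7} by δ(·,0) → {S0,S2,S4,S5,S7} and {S3,S6}.
On input 0, block {S0,S2,S4,S5,S7} splits into {S2,S4,S7} and {S0,S5}.
On input 1, block {S2,S4,S7} splits into {S4,S7} and {S2}.
On input 1, block {S3,S6} splits into {S3} and {S6}.
Refine {S0,S5} on symbol 0: members go to different blocks, giving {S0} and {S5}.
The partition is now stable with 7 blocks: {S4,S7} | {S1} | {S3} | {S0} | {S2} | {S6} | {S5}.
S7 and S5 end up in different blocks, so they are distinguishable. For instance, the string '1' is accepted from only S5.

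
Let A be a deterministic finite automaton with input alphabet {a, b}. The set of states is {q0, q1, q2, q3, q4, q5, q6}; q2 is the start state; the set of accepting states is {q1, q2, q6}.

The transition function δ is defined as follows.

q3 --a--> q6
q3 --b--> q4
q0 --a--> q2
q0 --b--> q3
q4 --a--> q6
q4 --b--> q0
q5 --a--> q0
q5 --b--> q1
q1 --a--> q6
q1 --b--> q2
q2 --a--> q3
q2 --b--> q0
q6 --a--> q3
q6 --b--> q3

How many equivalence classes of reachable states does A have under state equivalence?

2

First remove the unreachable states {q1,q5}; 5 states remain.
Start with accepting vs non-accepting: {q2,q6} | {q0,q3,q4}.
Stable partition: {q2,q6} | {q0,q3,q4} — 2 equivalence classes.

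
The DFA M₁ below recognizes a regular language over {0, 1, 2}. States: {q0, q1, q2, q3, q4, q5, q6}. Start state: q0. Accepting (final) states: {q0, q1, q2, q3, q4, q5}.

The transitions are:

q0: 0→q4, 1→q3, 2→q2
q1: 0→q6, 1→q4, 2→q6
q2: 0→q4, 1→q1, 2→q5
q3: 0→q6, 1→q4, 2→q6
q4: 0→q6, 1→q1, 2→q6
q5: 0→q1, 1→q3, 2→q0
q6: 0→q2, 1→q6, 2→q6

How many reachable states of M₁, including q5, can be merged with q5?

3

P0 = {q0,q1,q2,q3,q4,q5} | {q6}.
Refine {q0,q1,q2,q3,q4,q5} on symbol 0: members go to different blocks, giving {q0,q2,q5} and {q1,q3,q4}.
Stable partition: {q0,q2,q5} | {q6} | {q1,q3,q4} — 3 equivalence classes.
State q5 belongs to the block {q0,q2,q5}, which has 3 states.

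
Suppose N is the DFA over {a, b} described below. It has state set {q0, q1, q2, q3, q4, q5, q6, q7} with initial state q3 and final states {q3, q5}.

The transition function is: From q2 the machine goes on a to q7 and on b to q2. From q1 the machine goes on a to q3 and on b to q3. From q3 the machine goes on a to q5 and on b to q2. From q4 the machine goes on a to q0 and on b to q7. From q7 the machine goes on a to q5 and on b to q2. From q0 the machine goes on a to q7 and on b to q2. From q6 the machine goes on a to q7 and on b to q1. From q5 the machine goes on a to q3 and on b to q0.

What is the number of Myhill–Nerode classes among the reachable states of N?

3

First remove the unreachable states {q1,q4,q6}; 5 states remain.
P0 = {q3,q5} | {q0,q2,q7}.
Split {q0,q2,q7} by δ(·,a) → {q0,q2} and {q7}.
The partition is now stable with 3 blocks: {q3,q5} | {q0,q2} | {q7}.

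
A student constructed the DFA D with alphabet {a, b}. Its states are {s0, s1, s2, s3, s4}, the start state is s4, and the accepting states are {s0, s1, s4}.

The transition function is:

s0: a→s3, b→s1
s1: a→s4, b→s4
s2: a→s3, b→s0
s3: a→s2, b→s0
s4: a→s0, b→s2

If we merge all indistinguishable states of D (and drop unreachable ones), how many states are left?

4

Every state is reachable, so we keep all 5.
P0 = {s0,s1,s4} | {s2,s3}.
On input a, block {s0,s1,s4} splits into {s1,s4} and {s0}.
On input a, block {s1,s4} splits into {s1} and {s4}.
No further refinement is possible. Final partition (4 blocks): {s1} | {s2,s3} | {s0} | {s4}.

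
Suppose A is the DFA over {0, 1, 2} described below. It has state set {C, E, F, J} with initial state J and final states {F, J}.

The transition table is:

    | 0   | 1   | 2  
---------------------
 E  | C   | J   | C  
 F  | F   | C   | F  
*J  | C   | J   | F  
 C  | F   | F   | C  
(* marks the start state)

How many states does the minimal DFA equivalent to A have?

First remove the unreachable states {E}; 3 states remain.
P0 = {F,J} | {C}.
On input 0, block {F,J} splits into {J} and {F}.
The partition is now stable with 3 blocks: {J} | {C} | {F}.

3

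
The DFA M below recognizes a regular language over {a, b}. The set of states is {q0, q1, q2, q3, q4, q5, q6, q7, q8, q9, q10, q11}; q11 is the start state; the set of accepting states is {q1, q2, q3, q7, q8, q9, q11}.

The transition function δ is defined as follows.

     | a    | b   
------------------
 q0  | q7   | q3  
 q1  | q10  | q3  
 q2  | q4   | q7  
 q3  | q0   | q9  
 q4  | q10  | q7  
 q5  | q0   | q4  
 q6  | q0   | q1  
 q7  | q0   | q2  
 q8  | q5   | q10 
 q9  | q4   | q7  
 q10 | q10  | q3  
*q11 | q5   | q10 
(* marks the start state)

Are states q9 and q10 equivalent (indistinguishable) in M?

No

Reachable states from the start: {q0,q2,q3,q4,q5,q7,q9,q10,q11}. Unreachable: {q1,q6,q8} — drop them.
Initial partition by acceptance: {q2,q3,q7,q9,q11} | {q0,q4,q5,q10}.
On input b, block {q2,q3,q7,q9,q11} splits into {q2,q3,q7,q9} and {q11}.
Split {q0,q4,q5,q10} by δ(·,a) → {q4,q5,q10} and {q0}.
Split {q2,q3,q7,q9} by δ(·,a) → {q2,q9} and {q3,q7}.
Split {q4,q5,q10} by δ(·,a) → {q4,q10} and {q5}.
The partition is now stable with 6 blocks: {q2,q9} | {q4,q10} | {q11} | {q0} | {q3,q7} | {q5}.
q9 and q10 end up in different blocks, so they are distinguishable. For instance, the string 'ε' is accepted from only q9.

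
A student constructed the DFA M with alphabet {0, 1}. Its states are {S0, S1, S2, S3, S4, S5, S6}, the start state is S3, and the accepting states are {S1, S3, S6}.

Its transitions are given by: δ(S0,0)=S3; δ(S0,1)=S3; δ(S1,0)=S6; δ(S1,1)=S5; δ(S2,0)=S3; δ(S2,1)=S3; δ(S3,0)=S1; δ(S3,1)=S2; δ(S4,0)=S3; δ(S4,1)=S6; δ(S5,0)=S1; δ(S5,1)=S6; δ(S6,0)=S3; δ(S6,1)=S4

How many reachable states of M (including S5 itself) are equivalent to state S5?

3

First remove the unreachable states {S0}; 6 states remain.
Start with accepting vs non-accepting: {S1,S3,S6} | {S2,S4,S5}.
Stable partition: {S1,S3,S6} | {S2,S4,S5} — 2 equivalence classes.
The equivalence class containing S5 is {S2,S4,S5}, of size 3.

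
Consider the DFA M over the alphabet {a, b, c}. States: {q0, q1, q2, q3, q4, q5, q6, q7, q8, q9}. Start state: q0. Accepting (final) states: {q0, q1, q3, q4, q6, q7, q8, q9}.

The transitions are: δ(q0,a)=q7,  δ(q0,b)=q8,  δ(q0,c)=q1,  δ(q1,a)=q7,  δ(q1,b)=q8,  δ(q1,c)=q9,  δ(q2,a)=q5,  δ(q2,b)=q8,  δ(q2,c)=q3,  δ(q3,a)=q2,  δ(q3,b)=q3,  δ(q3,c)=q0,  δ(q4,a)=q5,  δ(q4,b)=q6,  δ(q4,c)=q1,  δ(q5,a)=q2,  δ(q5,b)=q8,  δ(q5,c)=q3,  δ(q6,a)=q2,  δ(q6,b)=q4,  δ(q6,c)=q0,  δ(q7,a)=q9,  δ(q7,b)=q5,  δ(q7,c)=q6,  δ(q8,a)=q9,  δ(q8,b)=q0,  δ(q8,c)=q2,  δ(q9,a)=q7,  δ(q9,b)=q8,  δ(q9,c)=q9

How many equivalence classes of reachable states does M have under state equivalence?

5

Every state is reachable, so we keep all 10.
Initial partition by acceptance: {q0,q1,q3,q4,q6,q7,q8,q9} | {q2,q5}.
Split {q0,q1,q3,q4,q6,q7,q8,q9} by δ(·,a) → {q0,q1,q7,q8,q9} and {q3,q4,q6}.
Refine {q0,q1,q7,q8,q9} on symbol b: members go to different blocks, giving {q0,q1,q8,q9} and {q7}.
Refine {q0,q1,q8,q9} on symbol a: members go to different blocks, giving {q0,q1,q9} and {q8}.
No further refinement is possible. Final partition (5 blocks): {q0,q1,q9} | {q2,q5} | {q3,q4,q6} | {q7} | {q8}.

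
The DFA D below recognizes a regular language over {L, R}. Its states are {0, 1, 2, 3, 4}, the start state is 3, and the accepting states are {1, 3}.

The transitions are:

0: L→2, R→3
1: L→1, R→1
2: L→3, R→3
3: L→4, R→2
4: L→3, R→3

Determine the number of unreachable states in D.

BFS from 3 reaches {2, 3, 4}; the 2 state(s) 0, 1 are never visited.

2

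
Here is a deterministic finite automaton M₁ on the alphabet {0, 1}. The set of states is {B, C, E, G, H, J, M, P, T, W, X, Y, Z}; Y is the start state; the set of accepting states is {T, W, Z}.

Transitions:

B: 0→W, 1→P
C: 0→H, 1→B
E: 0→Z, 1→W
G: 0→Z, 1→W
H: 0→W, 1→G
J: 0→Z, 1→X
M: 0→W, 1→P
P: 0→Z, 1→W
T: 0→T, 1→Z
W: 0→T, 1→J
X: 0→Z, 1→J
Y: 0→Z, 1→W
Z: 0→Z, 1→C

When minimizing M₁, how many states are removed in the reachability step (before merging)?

2

BFS from Y reaches {B, C, G, H, J, P, T, W, X, Y, Z}; the 2 state(s) E, M are never visited.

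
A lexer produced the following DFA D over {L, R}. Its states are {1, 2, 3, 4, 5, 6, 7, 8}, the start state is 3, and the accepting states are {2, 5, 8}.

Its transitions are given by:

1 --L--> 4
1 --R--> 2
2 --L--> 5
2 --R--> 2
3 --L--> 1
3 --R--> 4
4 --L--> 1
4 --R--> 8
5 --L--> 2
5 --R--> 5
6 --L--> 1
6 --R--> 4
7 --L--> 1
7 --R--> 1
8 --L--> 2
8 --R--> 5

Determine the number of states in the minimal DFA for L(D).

3

Reachable states from the start: {1,2,3,4,5,8}. Unreachable: {6,7} — drop them.
Start with accepting vs non-accepting: {2,5,8} | {1,3,4}.
Split {1,3,4} by δ(·,R) → {1,4} and {3}.
The partition is now stable with 3 blocks: {2,5,8} | {1,4} | {3}.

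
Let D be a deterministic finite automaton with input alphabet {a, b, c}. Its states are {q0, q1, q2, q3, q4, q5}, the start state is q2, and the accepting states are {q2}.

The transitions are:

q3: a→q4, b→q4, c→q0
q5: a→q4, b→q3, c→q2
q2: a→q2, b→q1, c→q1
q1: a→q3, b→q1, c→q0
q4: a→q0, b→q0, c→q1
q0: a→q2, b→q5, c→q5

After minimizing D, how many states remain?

6

Every state is reachable, so we keep all 6.
Start with accepting vs non-accepting: {q2} | {q0,q1,q3,q4,q5}.
Split {q0,q1,q3,q4,q5} by δ(·,a) → {q1,q3,q4,q5} and {q0}.
Split {q1,q3,q4,q5} by δ(·,a) → {q1,q3,q5} and {q4}.
On input a, block {q1,q3,q5} splits into {q3,q5} and {q1}.
Refine {q3,q5} on symbol b: members go to different blocks, giving {q3} and {q5}.
The partition is now stable with 6 blocks: {q2} | {q3} | {q0} | {q4} | {q1} | {q5}.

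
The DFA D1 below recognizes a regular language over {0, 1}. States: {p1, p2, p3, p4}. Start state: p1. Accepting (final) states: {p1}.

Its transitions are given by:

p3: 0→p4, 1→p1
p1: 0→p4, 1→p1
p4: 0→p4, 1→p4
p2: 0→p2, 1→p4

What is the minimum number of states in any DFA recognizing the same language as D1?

2

First remove the unreachable states {p2,p3}; 2 states remain.
Start with accepting vs non-accepting: {p1} | {p4}.
No further refinement is possible. Final partition (2 blocks): {p1} | {p4}.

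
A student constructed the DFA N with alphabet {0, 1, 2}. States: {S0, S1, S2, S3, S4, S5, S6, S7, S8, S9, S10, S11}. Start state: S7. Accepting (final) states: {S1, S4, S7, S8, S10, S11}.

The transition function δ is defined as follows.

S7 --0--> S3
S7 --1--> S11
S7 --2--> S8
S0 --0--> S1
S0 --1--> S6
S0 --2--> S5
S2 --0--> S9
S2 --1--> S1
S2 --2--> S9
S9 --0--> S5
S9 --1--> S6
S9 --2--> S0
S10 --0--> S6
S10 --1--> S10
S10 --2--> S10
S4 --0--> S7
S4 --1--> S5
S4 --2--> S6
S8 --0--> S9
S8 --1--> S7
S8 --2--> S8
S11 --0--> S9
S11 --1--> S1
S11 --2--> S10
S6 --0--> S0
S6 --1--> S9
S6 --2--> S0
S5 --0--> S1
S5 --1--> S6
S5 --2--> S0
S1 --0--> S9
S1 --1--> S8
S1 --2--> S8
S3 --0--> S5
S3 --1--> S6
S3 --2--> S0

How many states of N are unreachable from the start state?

2

Starting at S7 and following transitions, the reachable set is {S0, S1, S3, S5, S6, S7, S8, S9, S10, S11}. That leaves S2, S4 unreachable — 2 in total.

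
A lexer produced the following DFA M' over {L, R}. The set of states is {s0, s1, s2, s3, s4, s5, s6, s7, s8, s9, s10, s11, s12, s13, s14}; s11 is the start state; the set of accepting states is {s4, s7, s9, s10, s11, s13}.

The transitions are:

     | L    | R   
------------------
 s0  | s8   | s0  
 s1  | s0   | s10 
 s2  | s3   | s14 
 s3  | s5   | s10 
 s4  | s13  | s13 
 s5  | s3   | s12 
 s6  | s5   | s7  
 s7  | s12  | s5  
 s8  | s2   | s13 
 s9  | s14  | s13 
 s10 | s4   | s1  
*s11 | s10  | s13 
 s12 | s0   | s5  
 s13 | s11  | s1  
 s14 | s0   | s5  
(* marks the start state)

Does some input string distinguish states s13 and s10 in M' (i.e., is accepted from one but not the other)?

First remove the unreachable states {s6,s7,s9}; 12 states remain.
Start with accepting vs non-accepting: {s4,s10,s11,s13} | {s0,s1,s2,s3,s5,s8,s12,s14}.
On input R, block {s4,s10,s11,s13} splits into {s4,s11} and {s10,s13}.
On input R, block {s0,s1,s2,s3,s5,s8,s12,s14} splits into {s0,s2,s5,s12,s14} and {s1,s3,s8}.
Split {s0,s2,s5,s12,s14} by δ(·,L) → {s0,s2,s5} and {s12,s14}.
Split {s0,s2,s5} by δ(·,R) → {s2,s5} and {s0}.
Refine {s1,s3,s8} on symbol L: members go to different blocks, giving {s3,s8} and {s1}.
No further refinement is possible. Final partition (7 blocks): {s4,s11} | {s2,s5} | {s10,s13} | {s3,s8} | {s12,s14} | {s0} | {s1}.
s13 and s10 lie in the same block of the stable partition, so they are equivalent — no string distinguishes them.

No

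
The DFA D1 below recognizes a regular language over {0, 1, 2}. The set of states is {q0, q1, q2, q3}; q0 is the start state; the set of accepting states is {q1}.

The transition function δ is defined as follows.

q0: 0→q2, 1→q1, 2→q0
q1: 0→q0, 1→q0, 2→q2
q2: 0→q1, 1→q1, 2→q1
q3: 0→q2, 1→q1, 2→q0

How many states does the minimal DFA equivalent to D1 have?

First remove the unreachable states {q3}; 3 states remain.
Initial partition by acceptance: {q1} | {q0,q2}.
Refine {q0,q2} on symbol 0: members go to different blocks, giving {q0} and {q2}.
Stable partition: {q1} | {q0} | {q2} — 3 equivalence classes.

3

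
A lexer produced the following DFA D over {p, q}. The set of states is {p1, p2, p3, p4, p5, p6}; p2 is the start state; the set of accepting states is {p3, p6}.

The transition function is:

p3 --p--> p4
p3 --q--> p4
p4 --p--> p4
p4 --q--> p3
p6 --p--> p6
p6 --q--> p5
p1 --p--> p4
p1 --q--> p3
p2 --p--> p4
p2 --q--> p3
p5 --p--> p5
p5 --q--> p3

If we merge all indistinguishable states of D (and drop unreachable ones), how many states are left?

First remove the unreachable states {p1,p5,p6}; 3 states remain.
P0 = {p3} | {p2,p4}.
The partition is now stable with 2 blocks: {p3} | {p2,p4}.

2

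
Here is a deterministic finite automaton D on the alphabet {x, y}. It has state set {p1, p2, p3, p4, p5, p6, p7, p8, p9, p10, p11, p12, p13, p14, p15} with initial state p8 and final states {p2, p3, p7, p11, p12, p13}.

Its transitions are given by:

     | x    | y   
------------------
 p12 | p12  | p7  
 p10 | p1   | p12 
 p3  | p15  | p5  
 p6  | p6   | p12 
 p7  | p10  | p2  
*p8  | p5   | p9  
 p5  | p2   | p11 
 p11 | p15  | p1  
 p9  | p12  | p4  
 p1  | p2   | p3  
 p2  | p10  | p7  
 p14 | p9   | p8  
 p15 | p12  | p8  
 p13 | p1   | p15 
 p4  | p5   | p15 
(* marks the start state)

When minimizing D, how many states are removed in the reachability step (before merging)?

3

Starting at p8 and following transitions, the reachable set is {p1, p2, p3, p4, p5, p7, p8, p9, p10, p11, p12, p15}. That leaves p6, p13, p14 unreachable — 3 in total.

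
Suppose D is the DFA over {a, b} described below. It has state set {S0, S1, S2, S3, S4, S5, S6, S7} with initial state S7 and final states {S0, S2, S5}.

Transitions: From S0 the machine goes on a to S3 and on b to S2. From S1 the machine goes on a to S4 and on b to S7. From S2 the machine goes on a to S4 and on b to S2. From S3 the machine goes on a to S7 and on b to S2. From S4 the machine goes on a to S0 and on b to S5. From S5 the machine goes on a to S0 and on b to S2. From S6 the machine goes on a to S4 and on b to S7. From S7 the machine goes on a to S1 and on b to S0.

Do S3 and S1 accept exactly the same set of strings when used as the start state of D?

States {S6} cannot be reached from the start state, so discard them.
Start with accepting vs non-accepting: {S0,S2,S5} | {S1,S3,S4,S7}.
Split {S0,S2,S5} by δ(·,a) → {S0,S2} and {S5}.
Refine {S1,S3,S4,S7} on symbol a: members go to different blocks, giving {S1,S3,S7} and {S4}.
Refine {S0,S2} on symbol a: members go to different blocks, giving {S0} and {S2}.
Split {S1,S3,S7} by δ(·,a) → {S3,S7} and {S1}.
Refine {S3,S7} on symbol a: members go to different blocks, giving {S3} and {S7}.
No further refinement is possible. Final partition (7 blocks): {S0} | {S3} | {S5} | {S4} | {S2} | {S1} | {S7}.
S3 and S1 end up in different blocks, so they are distinguishable. For instance, the string 'b' is accepted from only S3.

No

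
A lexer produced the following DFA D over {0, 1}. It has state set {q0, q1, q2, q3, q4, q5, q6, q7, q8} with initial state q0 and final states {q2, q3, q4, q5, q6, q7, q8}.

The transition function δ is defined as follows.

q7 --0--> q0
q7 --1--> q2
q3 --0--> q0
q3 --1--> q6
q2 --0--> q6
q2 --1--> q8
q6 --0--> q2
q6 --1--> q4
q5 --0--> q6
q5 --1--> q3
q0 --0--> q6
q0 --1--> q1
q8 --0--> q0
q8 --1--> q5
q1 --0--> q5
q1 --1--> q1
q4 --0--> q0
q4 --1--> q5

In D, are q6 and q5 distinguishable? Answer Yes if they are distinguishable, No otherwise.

No

Reachable states from the start: {q0,q1,q2,q3,q4,q5,q6,q8}. Unreachable: {q7} — drop them.
P0 = {q2,q3,q4,q5,q6,q8} | {q0,q1}.
Refine {q2,q3,q4,q5,q6,q8} on symbol 0: members go to different blocks, giving {q2,q5,q6} and {q3,q4,q8}.
Stable partition: {q2,q5,q6} | {q0,q1} | {q3,q4,q8} — 3 equivalence classes.
q6 and q5 lie in the same block of the stable partition, so they are equivalent — no string distinguishes them.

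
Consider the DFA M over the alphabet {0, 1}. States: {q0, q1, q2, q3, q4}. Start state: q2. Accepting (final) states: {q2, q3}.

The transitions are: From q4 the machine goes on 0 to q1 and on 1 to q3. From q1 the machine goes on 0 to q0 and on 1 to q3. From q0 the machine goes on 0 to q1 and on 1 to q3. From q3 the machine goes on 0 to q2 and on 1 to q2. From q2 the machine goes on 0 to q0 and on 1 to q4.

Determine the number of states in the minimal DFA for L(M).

Every state is reachable, so we keep all 5.
Start with accepting vs non-accepting: {q2,q3} | {q0,q1,q4}.
Split {q2,q3} by δ(·,0) → {q2} and {q3}.
Stable partition: {q2} | {q0,q1,q4} | {q3} — 3 equivalence classes.

3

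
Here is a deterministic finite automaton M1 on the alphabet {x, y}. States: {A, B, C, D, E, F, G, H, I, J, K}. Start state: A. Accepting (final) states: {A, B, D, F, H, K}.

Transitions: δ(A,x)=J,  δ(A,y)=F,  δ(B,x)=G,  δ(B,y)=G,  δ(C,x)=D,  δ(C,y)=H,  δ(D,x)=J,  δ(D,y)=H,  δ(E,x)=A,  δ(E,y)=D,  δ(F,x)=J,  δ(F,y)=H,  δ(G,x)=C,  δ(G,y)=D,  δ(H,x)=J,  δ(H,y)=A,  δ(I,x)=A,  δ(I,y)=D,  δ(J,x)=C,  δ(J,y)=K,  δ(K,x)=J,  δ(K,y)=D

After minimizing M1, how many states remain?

Reachable states from the start: {A,C,D,F,H,J,K}. Unreachable: {B,E,G,I} — drop them.
P0 = {A,D,F,H,K} | {C,J}.
On input x, block {C,J} splits into {C} and {J}.
Stable partition: {A,D,F,H,K} | {C} | {J} — 3 equivalence classes.

3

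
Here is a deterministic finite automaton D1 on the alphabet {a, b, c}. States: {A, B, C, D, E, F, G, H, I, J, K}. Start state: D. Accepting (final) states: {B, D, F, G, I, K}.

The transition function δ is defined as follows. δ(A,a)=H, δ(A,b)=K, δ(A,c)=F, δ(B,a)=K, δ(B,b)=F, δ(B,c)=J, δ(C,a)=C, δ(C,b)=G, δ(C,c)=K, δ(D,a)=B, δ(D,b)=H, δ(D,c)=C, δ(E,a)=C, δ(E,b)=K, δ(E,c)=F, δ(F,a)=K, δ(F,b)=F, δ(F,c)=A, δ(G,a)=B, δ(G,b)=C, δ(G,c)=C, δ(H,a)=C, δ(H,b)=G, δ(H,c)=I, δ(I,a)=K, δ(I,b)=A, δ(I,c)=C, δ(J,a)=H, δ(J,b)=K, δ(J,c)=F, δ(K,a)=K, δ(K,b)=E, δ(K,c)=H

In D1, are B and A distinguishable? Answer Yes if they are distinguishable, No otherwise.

Yes

All states are reachable from the start state.
P0 = {B,D,F,G,I,K} | {A,C,E,H,J}.
Split {B,D,F,G,I,K} by δ(·,b) → {D,G,I,K} and {B,F}.
Refine {D,G,I,K} on symbol a: members go to different blocks, giving {D,G} and {I,K}.
Refine {A,C,E,H,J} on symbol b: members go to different blocks, giving {A,E,J} and {C,H}.
The partition is now stable with 5 blocks: {D,G} | {A,E,J} | {B,F} | {I,K} | {C,H}.
B and A end up in different blocks, so they are distinguishable. For instance, the string 'ε' is accepted from only B.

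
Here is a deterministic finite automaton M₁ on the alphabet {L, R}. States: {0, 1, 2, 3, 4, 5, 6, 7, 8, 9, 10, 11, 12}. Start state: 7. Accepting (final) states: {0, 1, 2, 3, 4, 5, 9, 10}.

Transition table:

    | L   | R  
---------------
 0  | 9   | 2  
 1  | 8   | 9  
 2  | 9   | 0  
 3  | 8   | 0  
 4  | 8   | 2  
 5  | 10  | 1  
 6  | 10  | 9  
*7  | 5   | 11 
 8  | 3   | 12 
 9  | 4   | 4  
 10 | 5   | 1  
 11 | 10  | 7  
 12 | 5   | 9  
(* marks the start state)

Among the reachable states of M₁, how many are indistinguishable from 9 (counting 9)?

1

Reachable states from the start: {0,1,2,3,4,5,7,8,9,10,11,12}. Unreachable: {6} — drop them.
P0 = {0,1,2,3,4,5,9,10} | {7,8,11,12}.
Split {0,1,2,3,4,5,9,10} by δ(·,L) → {0,2,5,9,10} and {1,3,4}.
Split {0,2,5,9,10} by δ(·,L) → {0,2,5,10} and {9}.
Split {0,2,5,10} by δ(·,L) → {0,2} and {5,10}.
Split {7,8,11,12} by δ(·,L) → {7,11,12} and {8}.
Refine {7,11,12} on symbol R: members go to different blocks, giving {7,11} and {12}.
Refine {1,3,4} on symbol R: members go to different blocks, giving {3,4} and {1}.
The partition is now stable with 8 blocks: {0,2} | {7,11} | {3,4} | {9} | {5,10} | {8} | {12} | {1}.
The equivalence class containing 9 is {9}, of size 1.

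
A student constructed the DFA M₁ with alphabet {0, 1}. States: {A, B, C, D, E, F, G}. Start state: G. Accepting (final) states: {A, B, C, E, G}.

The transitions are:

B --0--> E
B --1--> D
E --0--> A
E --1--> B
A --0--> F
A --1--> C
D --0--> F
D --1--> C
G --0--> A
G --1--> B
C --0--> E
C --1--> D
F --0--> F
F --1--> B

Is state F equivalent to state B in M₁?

No

All states are reachable from the start state.
Start with accepting vs non-accepting: {A,B,C,E,G} | {D,F}.
Split {A,B,C,E,G} by δ(·,0) → {B,C,E,G} and {A}.
Refine {B,C,E,G} on symbol 0: members go to different blocks, giving {B,C} and {E,G}.
Stable partition: {B,C} | {D,F} | {A} | {E,G} — 4 equivalence classes.
F and B end up in different blocks, so they are distinguishable. For instance, the string 'ε' is accepted from only B.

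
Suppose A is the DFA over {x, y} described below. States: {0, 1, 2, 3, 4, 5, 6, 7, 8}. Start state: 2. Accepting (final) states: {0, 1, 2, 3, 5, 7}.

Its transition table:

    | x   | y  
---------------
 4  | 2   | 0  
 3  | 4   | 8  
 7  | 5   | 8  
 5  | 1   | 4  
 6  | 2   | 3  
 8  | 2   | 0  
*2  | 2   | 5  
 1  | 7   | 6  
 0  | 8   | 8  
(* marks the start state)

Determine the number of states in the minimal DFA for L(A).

All states are reachable from the start state.
Initial partition by acceptance: {0,1,2,3,5,7} | {4,6,8}.
Refine {0,1,2,3,5,7} on symbol x: members go to different blocks, giving {1,2,5,7} and {0,3}.
Split {1,2,5,7} by δ(·,y) → {1,5,7} and {2}.
No further refinement is possible. Final partition (4 blocks): {1,5,7} | {4,6,8} | {0,3} | {2}.

4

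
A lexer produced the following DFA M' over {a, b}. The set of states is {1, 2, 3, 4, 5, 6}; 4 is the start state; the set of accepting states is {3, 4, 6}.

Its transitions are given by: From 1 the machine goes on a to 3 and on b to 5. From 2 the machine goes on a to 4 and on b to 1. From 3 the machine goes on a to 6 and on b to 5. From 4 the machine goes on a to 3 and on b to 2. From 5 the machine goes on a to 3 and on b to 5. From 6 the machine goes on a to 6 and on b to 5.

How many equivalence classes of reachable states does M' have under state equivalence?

All states are reachable from the start state.
P0 = {3,4,6} | {1,2,5}.
The partition is now stable with 2 blocks: {3,4,6} | {1,2,5}.

2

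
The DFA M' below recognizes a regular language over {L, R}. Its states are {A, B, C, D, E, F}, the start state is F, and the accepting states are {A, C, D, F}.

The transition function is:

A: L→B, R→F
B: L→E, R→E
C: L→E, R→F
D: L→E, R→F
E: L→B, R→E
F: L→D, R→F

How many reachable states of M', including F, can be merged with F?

Reachable states from the start: {B,D,E,F}. Unreachable: {A,C} — drop them.
Start with accepting vs non-accepting: {D,F} | {B,E}.
On input L, block {D,F} splits into {D} and {F}.
No further refinement is possible. Final partition (3 blocks): {D} | {B,E} | {F}.
The equivalence class containing F is {F}, of size 1.

1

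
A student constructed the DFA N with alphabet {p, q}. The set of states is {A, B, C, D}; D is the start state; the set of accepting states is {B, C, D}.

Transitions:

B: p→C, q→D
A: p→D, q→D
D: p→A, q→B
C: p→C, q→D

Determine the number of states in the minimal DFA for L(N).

All states are reachable from the start state.
Initial partition by acceptance: {B,C,D} | {A}.
Split {B,C,D} by δ(·,p) → {B,C} and {D}.
The partition is now stable with 3 blocks: {B,C} | {A} | {D}.

3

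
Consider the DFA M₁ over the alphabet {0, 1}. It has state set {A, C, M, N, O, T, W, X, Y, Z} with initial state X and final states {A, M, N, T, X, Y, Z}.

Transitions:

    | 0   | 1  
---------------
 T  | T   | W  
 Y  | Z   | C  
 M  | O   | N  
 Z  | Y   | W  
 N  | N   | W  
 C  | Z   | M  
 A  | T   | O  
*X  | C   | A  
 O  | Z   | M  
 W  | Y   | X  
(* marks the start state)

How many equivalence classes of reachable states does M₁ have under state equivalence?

Initial partition by acceptance: {A,M,N,T,X,Y,Z} | {C,O,W}.
On input 0, block {A,M,N,T,X,Y,Z} splits into {A,N,T,Y,Z} and {M,X}.
The partition is now stable with 3 blocks: {A,N,T,Y,Z} | {C,O,W} | {M,X}.

3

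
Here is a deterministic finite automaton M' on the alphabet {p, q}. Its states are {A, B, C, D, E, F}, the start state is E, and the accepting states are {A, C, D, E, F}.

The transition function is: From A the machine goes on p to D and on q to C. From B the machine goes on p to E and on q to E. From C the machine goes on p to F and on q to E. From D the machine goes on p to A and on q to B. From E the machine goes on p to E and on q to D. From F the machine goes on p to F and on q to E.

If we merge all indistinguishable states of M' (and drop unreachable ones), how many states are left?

P0 = {A,C,D,E,F} | {B}.
On input q, block {A,C,D,E,F} splits into {A,C,E,F} and {D}.
Refine {A,C,E,F} on symbol p: members go to different blocks, giving {C,E,F} and {A}.
On input q, block {C,E,F} splits into {C,F} and {E}.
No further refinement is possible. Final partition (5 blocks): {C,F} | {B} | {D} | {A} | {E}.

5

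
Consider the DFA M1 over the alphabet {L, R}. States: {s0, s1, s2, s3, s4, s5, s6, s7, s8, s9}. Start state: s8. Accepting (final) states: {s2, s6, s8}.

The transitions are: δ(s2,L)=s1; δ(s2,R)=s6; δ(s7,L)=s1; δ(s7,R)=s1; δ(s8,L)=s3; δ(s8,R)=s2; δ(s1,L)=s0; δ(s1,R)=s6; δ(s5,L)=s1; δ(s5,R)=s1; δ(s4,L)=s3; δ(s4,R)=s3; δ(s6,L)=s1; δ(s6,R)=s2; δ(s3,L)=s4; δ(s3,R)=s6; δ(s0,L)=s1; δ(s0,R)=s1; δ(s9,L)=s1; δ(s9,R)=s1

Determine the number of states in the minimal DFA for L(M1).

3

States {s5,s7,s9} cannot be reached from the start state, so discard them.
Initial partition by acceptance: {s2,s6,s8} | {s0,s1,s3,s4}.
Refine {s0,s1,s3,s4} on symbol R: members go to different blocks, giving {s0,s4} and {s1,s3}.
No further refinement is possible. Final partition (3 blocks): {s2,s6,s8} | {s0,s4} | {s1,s3}.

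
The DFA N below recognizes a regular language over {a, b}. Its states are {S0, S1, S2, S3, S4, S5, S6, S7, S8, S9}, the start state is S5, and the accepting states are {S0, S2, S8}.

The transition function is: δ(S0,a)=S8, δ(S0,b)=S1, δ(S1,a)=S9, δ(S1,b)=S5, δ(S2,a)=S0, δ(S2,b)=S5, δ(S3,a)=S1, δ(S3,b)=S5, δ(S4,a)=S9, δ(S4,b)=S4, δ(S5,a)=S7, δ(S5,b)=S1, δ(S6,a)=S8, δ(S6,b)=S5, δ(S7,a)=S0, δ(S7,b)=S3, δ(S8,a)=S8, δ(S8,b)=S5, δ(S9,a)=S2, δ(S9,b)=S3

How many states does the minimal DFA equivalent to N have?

Reachable states from the start: {S0,S1,S2,S3,S5,S7,S8,S9}. Unreachable: {S4,S6} — drop them.
Initial partition by acceptance: {S0,S2,S8} | {S1,S3,S5,S7,S9}.
Refine {S1,S3,S5,S7,S9} on symbol a: members go to different blocks, giving {S1,S3,S5} and {S7,S9}.
Refine {S1,S3,S5} on symbol a: members go to different blocks, giving {S1,S5} and {S3}.
No further refinement is possible. Final partition (4 blocks): {S0,S2,S8} | {S1,S5} | {S7,S9} | {S3}.

4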